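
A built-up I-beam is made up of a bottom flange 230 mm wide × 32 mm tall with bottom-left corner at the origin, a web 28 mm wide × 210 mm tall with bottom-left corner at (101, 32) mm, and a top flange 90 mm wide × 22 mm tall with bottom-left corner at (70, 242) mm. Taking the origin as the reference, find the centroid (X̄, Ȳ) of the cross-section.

Part | A | x̄ᵢ | ȳᵢ | A·x̄ᵢ | A·ȳᵢ
bottom flange | 7360.00 | 115.00 | 16.00 | 846400.00 | 117760.00
web | 5880.00 | 115.00 | 137.00 | 676200.00 | 805560.00
top flange | 1980.00 | 115.00 | 253.00 | 227700.00 | 500940.00
Σ | 15220.00 |  |  | 1750300.00 | 1424260.00
X̄ = 1750300.00 / 15220.00 = 115.00 mm
Ȳ = 1424260.00 / 15220.00 = 93.58 mm

X̄ = 115.00 mm, Ȳ = 93.58 mm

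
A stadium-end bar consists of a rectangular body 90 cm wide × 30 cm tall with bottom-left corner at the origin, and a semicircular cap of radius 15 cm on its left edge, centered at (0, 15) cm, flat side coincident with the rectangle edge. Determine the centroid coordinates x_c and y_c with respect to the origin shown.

Part | A | x̄ᵢ | ȳᵢ | A·x̄ᵢ | A·ȳᵢ
rectangular body | 2700.00 | 45.00 | 15.00 | 121500.00 | 40500.00
semicircular end | 353.43 | -6.37 | 15.00 | -2250.00 | 5301.44
Σ | 3053.43 |  |  | 119250.00 | 45801.44
x_c = 119250.00 / 3053.43 = 39.05 cm
y_c = 45801.44 / 3053.43 = 15.00 cm

x_c = 39.05 cm, y_c = 15.00 cm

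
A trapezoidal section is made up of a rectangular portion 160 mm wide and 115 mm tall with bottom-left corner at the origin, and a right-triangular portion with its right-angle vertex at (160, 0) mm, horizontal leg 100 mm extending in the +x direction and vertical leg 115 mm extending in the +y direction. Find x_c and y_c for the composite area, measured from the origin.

x_c = 106.98 mm, y_c = 52.94 mm

rectangular portion: A = 160 × 115 = 18400.00, centroid at (80.00, 57.50).
triangular portion: A = ½·100·115 = 5750.00, centroid at (193.33, 38.33).
ΣA = 24150.00 mm²
ΣAx_c = (18400.00)(80.00) + (5750.00)(193.33) = 2583666.67 mm³
ΣAy_c = (18400.00)(57.50) + (5750.00)(38.33) = 1278416.67 mm³
x_c = 2583666.67 / 24150.00 = 106.98 mm
y_c = 1278416.67 / 24150.00 = 52.94 mm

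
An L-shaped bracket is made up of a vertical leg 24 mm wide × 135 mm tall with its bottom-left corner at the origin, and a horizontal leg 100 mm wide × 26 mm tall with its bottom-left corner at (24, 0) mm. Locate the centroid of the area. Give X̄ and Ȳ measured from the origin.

X̄ = 39.60 mm, Ȳ = 43.24 mm

Part | A | x̄ᵢ | ȳᵢ | A·x̄ᵢ | A·ȳᵢ
vertical leg | 3240.00 | 12.00 | 67.50 | 38880.00 | 218700.00
horizontal leg | 2600.00 | 74.00 | 13.00 | 192400.00 | 33800.00
Σ | 5840.00 |  |  | 231280.00 | 252500.00
X̄ = 231280.00 / 5840.00 = 39.60 mm
Ȳ = 252500.00 / 5840.00 = 43.24 mm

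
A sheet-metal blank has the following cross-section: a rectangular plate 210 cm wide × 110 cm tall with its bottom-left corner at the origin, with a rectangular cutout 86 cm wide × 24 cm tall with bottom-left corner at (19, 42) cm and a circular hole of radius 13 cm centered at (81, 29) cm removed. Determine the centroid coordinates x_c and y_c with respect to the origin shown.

x_c = 109.95 cm, y_c = 55.77 cm

plate: A = 210 × 110 = 23100.00, centroid at (105.00, 55.00).
hole 1: A = −(86 × 24) = -2064.00, centroid at (62.00, 54.00).
hole 2: A = −π·13² = -530.93, centroid at (81.00, 29.00).
ΣA = 20505.07 cm²
ΣAx_c = (23100.00)(105.00) + (-2064.00)(62.00) + (-530.93)(81.00) = 2254526.74 cm³
ΣAy_c = (23100.00)(55.00) + (-2064.00)(54.00) + (-530.93)(29.00) = 1143647.05 cm³
x_c = 2254526.74 / 20505.07 = 109.95 cm
y_c = 1143647.05 / 20505.07 = 55.77 cm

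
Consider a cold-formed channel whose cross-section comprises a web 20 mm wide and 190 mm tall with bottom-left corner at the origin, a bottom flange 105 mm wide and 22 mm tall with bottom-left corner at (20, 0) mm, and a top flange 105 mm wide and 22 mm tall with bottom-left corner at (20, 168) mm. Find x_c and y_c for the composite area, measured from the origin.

Part | A | x̄ᵢ | ȳᵢ | A·x̄ᵢ | A·ȳᵢ
web | 3800.00 | 10.00 | 95.00 | 38000.00 | 361000.00
bottom flange | 2310.00 | 72.50 | 11.00 | 167475.00 | 25410.00
top flange | 2310.00 | 72.50 | 179.00 | 167475.00 | 413490.00
Σ | 8420.00 |  |  | 372950.00 | 799900.00
x_c = 372950.00 / 8420.00 = 44.29 mm
y_c = 799900.00 / 8420.00 = 95.00 mm

x_c = 44.29 mm, y_c = 95.00 mm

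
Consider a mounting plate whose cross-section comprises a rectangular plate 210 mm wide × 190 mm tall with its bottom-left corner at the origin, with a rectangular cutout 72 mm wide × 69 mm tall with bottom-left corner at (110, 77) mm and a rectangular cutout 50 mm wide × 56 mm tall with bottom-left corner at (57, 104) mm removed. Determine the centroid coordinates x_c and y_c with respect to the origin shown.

x_c = 100.67 mm, y_c = 89.22 mm

Part | A | x̄ᵢ | ȳᵢ | A·x̄ᵢ | A·ȳᵢ
plate | 39900.00 | 105.00 | 95.00 | 4189500.00 | 3790500.00
hole 1 | -4968.00 | 146.00 | 111.50 | -725328.00 | -553932.00
hole 2 | -2800.00 | 82.00 | 132.00 | -229600.00 | -369600.00
Σ | 32132.00 |  |  | 3234572.00 | 2866968.00
x_c = 3234572.00 / 32132.00 = 100.67 mm
y_c = 2866968.00 / 32132.00 = 89.22 mm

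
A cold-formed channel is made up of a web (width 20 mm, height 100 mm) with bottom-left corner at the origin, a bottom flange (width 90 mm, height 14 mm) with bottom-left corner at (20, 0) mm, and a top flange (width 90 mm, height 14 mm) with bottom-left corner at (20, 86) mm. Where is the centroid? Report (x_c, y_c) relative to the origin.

web: A = 20 × 100 = 2000.00, centroid at (10.00, 50.00).
bottom flange: A = 90 × 14 = 1260.00, centroid at (65.00, 7.00).
top flange: A = 90 × 14 = 1260.00, centroid at (65.00, 93.00).
ΣA = 4520.00 mm²
ΣAx_c = (2000.00)(10.00) + (1260.00)(65.00) + (1260.00)(65.00) = 183800.00 mm³
ΣAy_c = (2000.00)(50.00) + (1260.00)(7.00) + (1260.00)(93.00) = 226000.00 mm³
x_c = 183800.00 / 4520.00 = 40.66 mm
y_c = 226000.00 / 4520.00 = 50.00 mm

x_c = 40.66 mm, y_c = 50.00 mm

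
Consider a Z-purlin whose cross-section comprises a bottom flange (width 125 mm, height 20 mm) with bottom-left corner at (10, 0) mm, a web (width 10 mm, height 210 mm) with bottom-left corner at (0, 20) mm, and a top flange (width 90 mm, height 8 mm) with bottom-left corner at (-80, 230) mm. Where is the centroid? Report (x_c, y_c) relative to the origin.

x_c = 31.31 mm, y_c = 85.71 mm

bottom flange: A = 125 × 20 = 2500.00, centroid at (72.50, 10.00).
web: A = 10 × 210 = 2100.00, centroid at (5.00, 125.00).
top flange: A = 90 × 8 = 720.00, centroid at (-35.00, 234.00).
ΣA = 5320.00 mm²
ΣAx_c = (2500.00)(72.50) + (2100.00)(5.00) + (720.00)(-35.00) = 166550.00 mm³
ΣAy_c = (2500.00)(10.00) + (2100.00)(125.00) + (720.00)(234.00) = 455980.00 mm³
x_c = 166550.00 / 5320.00 = 31.31 mm
y_c = 455980.00 / 5320.00 = 85.71 mm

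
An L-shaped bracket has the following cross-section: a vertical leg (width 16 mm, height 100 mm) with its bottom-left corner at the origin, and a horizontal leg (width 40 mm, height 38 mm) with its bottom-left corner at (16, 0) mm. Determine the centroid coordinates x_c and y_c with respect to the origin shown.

vertical leg: A = 16 × 100 = 1600.00, centroid at (8.00, 50.00).
horizontal leg: A = 40 × 38 = 1520.00, centroid at (36.00, 19.00).
ΣA = 3120.00 mm², ΣAx_c = 67520.00 mm³, ΣAy_c = 108880.00 mm³.
x_c = 67520.00/3120.00 = 21.64 mm; y_c = 108880.00/3120.00 = 34.90 mm.

x_c = 21.64 mm, y_c = 34.90 mm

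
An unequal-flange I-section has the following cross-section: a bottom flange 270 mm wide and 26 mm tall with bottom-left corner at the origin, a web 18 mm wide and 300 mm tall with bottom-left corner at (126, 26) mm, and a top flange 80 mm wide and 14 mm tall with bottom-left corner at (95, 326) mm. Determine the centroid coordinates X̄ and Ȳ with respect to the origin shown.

X̄ = 135.00 mm, Ȳ = 104.48 mm

bottom flange: A = 270 × 26 = 7020.00, centroid at (135.00, 13.00).
web: A = 18 × 300 = 5400.00, centroid at (135.00, 176.00).
top flange: A = 80 × 14 = 1120.00, centroid at (135.00, 333.00).
ΣA = 13540.00 mm²
ΣAX̄ = (7020.00)(135.00) + (5400.00)(135.00) + (1120.00)(135.00) = 1827900.00 mm³
ΣAȲ = (7020.00)(13.00) + (5400.00)(176.00) + (1120.00)(333.00) = 1414620.00 mm³
X̄ = 1827900.00 / 13540.00 = 135.00 mm
Ȳ = 1414620.00 / 13540.00 = 104.48 mm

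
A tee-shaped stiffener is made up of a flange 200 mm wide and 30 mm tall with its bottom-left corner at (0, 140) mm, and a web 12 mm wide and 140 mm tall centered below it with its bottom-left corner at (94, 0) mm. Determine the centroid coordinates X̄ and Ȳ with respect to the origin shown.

X̄ = 100.00 mm, Ȳ = 136.41 mm

web: A = 12 × 140 = 1680.00, centroid at (100.00, 70.00).
flange: A = 200 × 30 = 6000.00, centroid at (100.00, 155.00).
ΣA = 7680.00 mm², ΣAX̄ = 768000.00 mm³, ΣAȲ = 1047600.00 mm³.
X̄ = 768000.00/7680.00 = 100.00 mm; Ȳ = 1047600.00/7680.00 = 136.41 mm.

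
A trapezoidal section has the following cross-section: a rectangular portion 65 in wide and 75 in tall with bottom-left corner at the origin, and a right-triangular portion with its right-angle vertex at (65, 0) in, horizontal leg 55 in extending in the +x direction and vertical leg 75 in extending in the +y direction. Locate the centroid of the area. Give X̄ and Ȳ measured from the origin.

rectangular portion: A = 65 × 75 = 4875.00, centroid at (32.50, 37.50).
triangular portion: A = ½·55·75 = 2062.50, centroid at (83.33, 25.00).
ΣA = 6937.50 in²
ΣAX̄ = (4875.00)(32.50) + (2062.50)(83.33) = 330312.50 in³
ΣAȲ = (4875.00)(37.50) + (2062.50)(25.00) = 234375.00 in³
X̄ = 330312.50 / 6937.50 = 47.61 in
Ȳ = 234375.00 / 6937.50 = 33.78 in

X̄ = 47.61 in, Ȳ = 33.78 in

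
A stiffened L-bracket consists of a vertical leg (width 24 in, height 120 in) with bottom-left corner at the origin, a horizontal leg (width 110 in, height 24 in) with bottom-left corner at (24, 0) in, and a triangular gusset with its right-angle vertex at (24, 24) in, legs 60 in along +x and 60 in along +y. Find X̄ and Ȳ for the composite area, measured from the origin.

vertical leg: A = 24 × 120 = 2880.00, centroid at (12.00, 60.00).
horizontal leg: A = 110 × 24 = 2640.00, centroid at (79.00, 12.00).
gusset: A = ½·60·60 = 1800.00, centroid at (44.00, 44.00).
ΣA = 7320.00 in², ΣAX̄ = 322320.00 in³, ΣAȲ = 283680.00 in³.
X̄ = 322320.00/7320.00 = 44.03 in; Ȳ = 283680.00/7320.00 = 38.75 in.

X̄ = 44.03 in, Ȳ = 38.75 in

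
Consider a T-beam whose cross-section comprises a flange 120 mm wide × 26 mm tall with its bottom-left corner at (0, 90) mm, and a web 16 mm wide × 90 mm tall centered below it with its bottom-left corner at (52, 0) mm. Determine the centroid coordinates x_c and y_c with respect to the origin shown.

x_c = 60.00 mm, y_c = 84.68 mm

Part | A | x̄ᵢ | ȳᵢ | A·x̄ᵢ | A·ȳᵢ
web | 1440.00 | 60.00 | 45.00 | 86400.00 | 64800.00
flange | 3120.00 | 60.00 | 103.00 | 187200.00 | 321360.00
Σ | 4560.00 |  |  | 273600.00 | 386160.00
x_c = 273600.00 / 4560.00 = 60.00 mm
y_c = 386160.00 / 4560.00 = 84.68 mm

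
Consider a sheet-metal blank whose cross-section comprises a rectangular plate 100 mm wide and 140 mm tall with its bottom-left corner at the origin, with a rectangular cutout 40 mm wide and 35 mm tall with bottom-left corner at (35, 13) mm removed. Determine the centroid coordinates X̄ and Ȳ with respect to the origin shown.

Part | A | x̄ᵢ | ȳᵢ | A·x̄ᵢ | A·ȳᵢ
plate | 14000.00 | 50.00 | 70.00 | 700000.00 | 980000.00
hole | -1400.00 | 55.00 | 30.50 | -77000.00 | -42700.00
Σ | 12600.00 |  |  | 623000.00 | 937300.00
X̄ = 623000.00 / 12600.00 = 49.44 mm
Ȳ = 937300.00 / 12600.00 = 74.39 mm

X̄ = 49.44 mm, Ȳ = 74.39 mm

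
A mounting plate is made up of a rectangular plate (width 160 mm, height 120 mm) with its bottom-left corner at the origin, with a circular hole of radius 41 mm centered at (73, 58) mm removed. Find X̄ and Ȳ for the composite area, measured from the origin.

X̄ = 82.66 mm, Ȳ = 60.76 mm

plate: A = 160 × 120 = 19200.00, centroid at (80.00, 60.00).
hole: A = −π·41² = -5281.02, centroid at (73.00, 58.00).
ΣA = 13918.98 mm², ΣAX̄ = 1150485.74 mm³, ΣAȲ = 845701.00 mm³.
X̄ = 1150485.74/13918.98 = 82.66 mm; Ȳ = 845701.00/13918.98 = 60.76 mm.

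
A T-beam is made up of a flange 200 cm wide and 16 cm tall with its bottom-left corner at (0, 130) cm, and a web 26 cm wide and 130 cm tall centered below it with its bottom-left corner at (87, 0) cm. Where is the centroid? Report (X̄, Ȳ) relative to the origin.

web: A = 26 × 130 = 3380.00, centroid at (100.00, 65.00).
flange: A = 200 × 16 = 3200.00, centroid at (100.00, 138.00).
ΣA = 6580.00 cm², ΣAX̄ = 658000.00 cm³, ΣAȲ = 661300.00 cm³.
X̄ = 658000.00/6580.00 = 100.00 cm; Ȳ = 661300.00/6580.00 = 100.50 cm.

X̄ = 100.00 cm, Ȳ = 100.50 cm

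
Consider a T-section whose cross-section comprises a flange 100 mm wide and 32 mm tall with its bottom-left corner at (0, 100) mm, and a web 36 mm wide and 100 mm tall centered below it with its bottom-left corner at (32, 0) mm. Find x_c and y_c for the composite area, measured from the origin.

x_c = 50.00 mm, y_c = 81.06 mm

web: A = 36 × 100 = 3600.00, centroid at (50.00, 50.00).
flange: A = 100 × 32 = 3200.00, centroid at (50.00, 116.00).
ΣA = 6800.00 mm²
ΣAx_c = (3600.00)(50.00) + (3200.00)(50.00) = 340000.00 mm³
ΣAy_c = (3600.00)(50.00) + (3200.00)(116.00) = 551200.00 mm³
x_c = 340000.00 / 6800.00 = 50.00 mm
y_c = 551200.00 / 6800.00 = 81.06 mm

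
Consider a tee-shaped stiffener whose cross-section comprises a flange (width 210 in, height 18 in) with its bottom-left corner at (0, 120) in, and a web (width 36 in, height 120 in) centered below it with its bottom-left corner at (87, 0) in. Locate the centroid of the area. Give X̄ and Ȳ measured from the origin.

X̄ = 105.00 in, Ȳ = 92.20 in

web: A = 36 × 120 = 4320.00, centroid at (105.00, 60.00).
flange: A = 210 × 18 = 3780.00, centroid at (105.00, 129.00).
ΣA = 8100.00 in², ΣAX̄ = 850500.00 in³, ΣAȲ = 746820.00 in³.
X̄ = 850500.00/8100.00 = 105.00 in; Ȳ = 746820.00/8100.00 = 92.20 in.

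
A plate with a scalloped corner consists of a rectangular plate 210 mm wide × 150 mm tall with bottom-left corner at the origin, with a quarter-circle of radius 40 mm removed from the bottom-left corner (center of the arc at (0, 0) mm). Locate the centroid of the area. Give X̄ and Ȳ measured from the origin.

X̄ = 108.66 mm, Ȳ = 77.41 mm

Part | A | x̄ᵢ | ȳᵢ | A·x̄ᵢ | A·ȳᵢ
plate | 31500.00 | 105.00 | 75.00 | 3307500.00 | 2362500.00
removed quarter-circle | -1256.64 | 16.98 | 16.98 | -21333.33 | -21333.33
Σ | 30243.36 |  |  | 3286166.67 | 2341166.67
X̄ = 3286166.67 / 30243.36 = 108.66 mm
Ȳ = 2341166.67 / 30243.36 = 77.41 mm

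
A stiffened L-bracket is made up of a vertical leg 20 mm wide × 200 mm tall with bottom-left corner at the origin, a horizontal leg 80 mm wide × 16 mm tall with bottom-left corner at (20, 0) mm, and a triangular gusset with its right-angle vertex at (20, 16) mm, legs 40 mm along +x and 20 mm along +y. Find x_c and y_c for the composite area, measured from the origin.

Part | A | x̄ᵢ | ȳᵢ | A·x̄ᵢ | A·ȳᵢ
vertical leg | 4000.00 | 10.00 | 100.00 | 40000.00 | 400000.00
horizontal leg | 1280.00 | 60.00 | 8.00 | 76800.00 | 10240.00
gusset | 400.00 | 33.33 | 22.67 | 13333.33 | 9066.67
Σ | 5680.00 |  |  | 130133.33 | 419306.67
x_c = 130133.33 / 5680.00 = 22.91 mm
y_c = 419306.67 / 5680.00 = 73.82 mm

x_c = 22.91 mm, y_c = 73.82 mm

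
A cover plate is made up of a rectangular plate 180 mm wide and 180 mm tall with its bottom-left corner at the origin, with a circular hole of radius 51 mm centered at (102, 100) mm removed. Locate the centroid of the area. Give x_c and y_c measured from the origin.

x_c = 85.95 mm, y_c = 86.63 mm

plate: A = 180 × 180 = 32400.00, centroid at (90.00, 90.00).
hole: A = −π·51² = -8171.28, centroid at (102.00, 100.00).
ΣA = 24228.72 mm², ΣAx_c = 2082529.19 mm³, ΣAy_c = 2098871.75 mm³.
x_c = 2082529.19/24228.72 = 85.95 mm; y_c = 2098871.75/24228.72 = 86.63 mm.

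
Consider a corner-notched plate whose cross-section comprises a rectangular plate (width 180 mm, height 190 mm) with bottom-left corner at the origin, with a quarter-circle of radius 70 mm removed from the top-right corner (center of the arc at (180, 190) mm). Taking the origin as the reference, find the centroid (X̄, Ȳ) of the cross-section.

X̄ = 82.36 mm, Ȳ = 86.72 mm

plate: A = 180 × 190 = 34200.00, centroid at (90.00, 95.00).
removed quarter-circle: A = −¼π·70² = -3848.45, centroid at (150.29, 160.29).
ΣA = 30351.55 mm², ΣAX̄ = 2499612.15 mm³, ΣAȲ = 2632127.64 mm³.
X̄ = 2499612.15/30351.55 = 82.36 mm; Ȳ = 2632127.64/30351.55 = 86.72 mm.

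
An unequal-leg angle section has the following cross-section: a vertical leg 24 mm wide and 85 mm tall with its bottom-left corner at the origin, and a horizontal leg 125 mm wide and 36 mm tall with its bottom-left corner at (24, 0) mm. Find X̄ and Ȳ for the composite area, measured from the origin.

X̄ = 63.26 mm, Ȳ = 25.64 mm

vertical leg: A = 24 × 85 = 2040.00, centroid at (12.00, 42.50).
horizontal leg: A = 125 × 36 = 4500.00, centroid at (86.50, 18.00).
ΣA = 6540.00 mm², ΣAX̄ = 413730.00 mm³, ΣAȲ = 167700.00 mm³.
X̄ = 413730.00/6540.00 = 63.26 mm; Ȳ = 167700.00/6540.00 = 25.64 mm.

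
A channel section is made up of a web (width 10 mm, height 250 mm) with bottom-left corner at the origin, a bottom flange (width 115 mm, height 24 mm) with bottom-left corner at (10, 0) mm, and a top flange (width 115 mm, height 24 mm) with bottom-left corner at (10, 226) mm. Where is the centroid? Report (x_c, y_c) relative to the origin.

Part | A | x̄ᵢ | ȳᵢ | A·x̄ᵢ | A·ȳᵢ
web | 2500.00 | 5.00 | 125.00 | 12500.00 | 312500.00
bottom flange | 2760.00 | 67.50 | 12.00 | 186300.00 | 33120.00
top flange | 2760.00 | 67.50 | 238.00 | 186300.00 | 656880.00
Σ | 8020.00 |  |  | 385100.00 | 1002500.00
x_c = 385100.00 / 8020.00 = 48.02 mm
y_c = 1002500.00 / 8020.00 = 125.00 mm

x_c = 48.02 mm, y_c = 125.00 mm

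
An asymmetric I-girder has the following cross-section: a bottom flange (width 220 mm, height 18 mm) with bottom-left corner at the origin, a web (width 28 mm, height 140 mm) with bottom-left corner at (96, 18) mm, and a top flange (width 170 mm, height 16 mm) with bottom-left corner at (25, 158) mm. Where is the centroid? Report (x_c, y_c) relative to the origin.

Part | A | x̄ᵢ | ȳᵢ | A·x̄ᵢ | A·ȳᵢ
bottom flange | 3960.00 | 110.00 | 9.00 | 435600.00 | 35640.00
web | 3920.00 | 110.00 | 88.00 | 431200.00 | 344960.00
top flange | 2720.00 | 110.00 | 166.00 | 299200.00 | 451520.00
Σ | 10600.00 |  |  | 1166000.00 | 832120.00
x_c = 1166000.00 / 10600.00 = 110.00 mm
y_c = 832120.00 / 10600.00 = 78.50 mm

x_c = 110.00 mm, y_c = 78.50 mm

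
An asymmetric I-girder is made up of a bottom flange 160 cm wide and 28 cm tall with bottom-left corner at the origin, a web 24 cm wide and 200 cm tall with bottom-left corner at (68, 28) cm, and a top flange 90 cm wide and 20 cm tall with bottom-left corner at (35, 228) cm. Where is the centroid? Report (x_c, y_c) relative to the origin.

Part | A | x̄ᵢ | ȳᵢ | A·x̄ᵢ | A·ȳᵢ
bottom flange | 4480.00 | 80.00 | 14.00 | 358400.00 | 62720.00
web | 4800.00 | 80.00 | 128.00 | 384000.00 | 614400.00
top flange | 1800.00 | 80.00 | 238.00 | 144000.00 | 428400.00
Σ | 11080.00 |  |  | 886400.00 | 1105520.00
x_c = 886400.00 / 11080.00 = 80.00 cm
y_c = 1105520.00 / 11080.00 = 99.78 cm

x_c = 80.00 cm, y_c = 99.78 cm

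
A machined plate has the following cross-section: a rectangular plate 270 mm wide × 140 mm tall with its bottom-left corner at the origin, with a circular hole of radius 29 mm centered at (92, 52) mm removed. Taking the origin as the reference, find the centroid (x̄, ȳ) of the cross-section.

Part | A | x̄ᵢ | ȳᵢ | A·x̄ᵢ | A·ȳᵢ
plate | 37800.00 | 135.00 | 70.00 | 5103000.00 | 2646000.00
hole | -2642.08 | 92.00 | 52.00 | -243071.31 | -137388.13
Σ | 35157.92 |  |  | 4859928.69 | 2508611.87
x̄ = 4859928.69 / 35157.92 = 138.23 mm
ȳ = 2508611.87 / 35157.92 = 71.35 mm

x̄ = 138.23 mm, ȳ = 71.35 mm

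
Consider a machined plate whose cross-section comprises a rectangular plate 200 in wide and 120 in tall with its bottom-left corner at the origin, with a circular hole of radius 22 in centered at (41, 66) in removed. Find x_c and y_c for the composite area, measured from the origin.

x_c = 103.99 in, y_c = 59.59 in

plate: A = 200 × 120 = 24000.00, centroid at (100.00, 60.00).
hole: A = −π·22² = -1520.53, centroid at (41.00, 66.00).
ΣA = 22479.47 in²
ΣAx_c = (24000.00)(100.00) + (-1520.53)(41.00) = 2337658.24 in³
ΣAy_c = (24000.00)(60.00) + (-1520.53)(66.00) = 1339644.96 in³
x_c = 2337658.24 / 22479.47 = 103.99 in
y_c = 1339644.96 / 22479.47 = 59.59 in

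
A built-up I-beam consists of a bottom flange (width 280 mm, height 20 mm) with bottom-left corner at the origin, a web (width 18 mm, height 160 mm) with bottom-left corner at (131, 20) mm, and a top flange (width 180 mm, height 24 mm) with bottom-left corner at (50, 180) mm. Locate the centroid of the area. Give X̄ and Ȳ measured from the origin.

Part | A | x̄ᵢ | ȳᵢ | A·x̄ᵢ | A·ȳᵢ
bottom flange | 5600.00 | 140.00 | 10.00 | 784000.00 | 56000.00
web | 2880.00 | 140.00 | 100.00 | 403200.00 | 288000.00
top flange | 4320.00 | 140.00 | 192.00 | 604800.00 | 829440.00
Σ | 12800.00 |  |  | 1792000.00 | 1173440.00
X̄ = 1792000.00 / 12800.00 = 140.00 mm
Ȳ = 1173440.00 / 12800.00 = 91.67 mm

X̄ = 140.00 mm, Ȳ = 91.67 mm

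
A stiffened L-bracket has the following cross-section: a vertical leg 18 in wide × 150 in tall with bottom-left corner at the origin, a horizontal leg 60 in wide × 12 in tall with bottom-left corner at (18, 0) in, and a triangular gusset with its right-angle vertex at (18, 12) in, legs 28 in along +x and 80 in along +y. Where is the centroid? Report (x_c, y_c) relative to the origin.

vertical leg: A = 18 × 150 = 2700.00, centroid at (9.00, 75.00).
horizontal leg: A = 60 × 12 = 720.00, centroid at (48.00, 6.00).
gusset: A = ½·28·80 = 1120.00, centroid at (27.33, 38.67).
ΣA = 4540.00 in², ΣAx_c = 89473.33 in³, ΣAy_c = 250126.67 in³.
x_c = 89473.33/4540.00 = 19.71 in; y_c = 250126.67/4540.00 = 55.09 in.

x_c = 19.71 in, y_c = 55.09 in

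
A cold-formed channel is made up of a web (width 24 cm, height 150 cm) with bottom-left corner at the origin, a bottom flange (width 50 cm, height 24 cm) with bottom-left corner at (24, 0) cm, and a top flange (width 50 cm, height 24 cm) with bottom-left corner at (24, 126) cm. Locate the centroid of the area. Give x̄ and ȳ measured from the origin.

web: A = 24 × 150 = 3600.00, centroid at (12.00, 75.00).
bottom flange: A = 50 × 24 = 1200.00, centroid at (49.00, 12.00).
top flange: A = 50 × 24 = 1200.00, centroid at (49.00, 138.00).
ΣA = 6000.00 cm²
ΣAx̄ = (3600.00)(12.00) + (1200.00)(49.00) + (1200.00)(49.00) = 160800.00 cm³
ΣAȳ = (3600.00)(75.00) + (1200.00)(12.00) + (1200.00)(138.00) = 450000.00 cm³
x̄ = 160800.00 / 6000.00 = 26.80 cm
ȳ = 450000.00 / 6000.00 = 75.00 cm

x̄ = 26.80 cm, ȳ = 75.00 cm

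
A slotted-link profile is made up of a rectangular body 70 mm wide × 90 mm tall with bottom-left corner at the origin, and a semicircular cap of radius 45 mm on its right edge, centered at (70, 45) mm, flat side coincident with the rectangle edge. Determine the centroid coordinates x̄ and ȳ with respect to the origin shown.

x̄ = 53.15 mm, ȳ = 45.00 mm

rectangular body: A = 70 × 90 = 6300.00, centroid at (35.00, 45.00).
semicircular end: A = ½π·45² = 3180.86, centroid at (89.10, 45.00).
ΣA = 9480.86 mm², ΣAx̄ = 503910.38 mm³, ΣAȳ = 426638.82 mm³.
x̄ = 503910.38/9480.86 = 53.15 mm; ȳ = 426638.82/9480.86 = 45.00 mm.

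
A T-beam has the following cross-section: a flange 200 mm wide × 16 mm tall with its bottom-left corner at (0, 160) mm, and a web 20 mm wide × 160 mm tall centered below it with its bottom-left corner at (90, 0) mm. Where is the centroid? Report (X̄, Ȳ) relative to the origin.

X̄ = 100.00 mm, Ȳ = 124.00 mm

Part | A | x̄ᵢ | ȳᵢ | A·x̄ᵢ | A·ȳᵢ
web | 3200.00 | 100.00 | 80.00 | 320000.00 | 256000.00
flange | 3200.00 | 100.00 | 168.00 | 320000.00 | 537600.00
Σ | 6400.00 |  |  | 640000.00 | 793600.00
X̄ = 640000.00 / 6400.00 = 100.00 mm
Ȳ = 793600.00 / 6400.00 = 124.00 mm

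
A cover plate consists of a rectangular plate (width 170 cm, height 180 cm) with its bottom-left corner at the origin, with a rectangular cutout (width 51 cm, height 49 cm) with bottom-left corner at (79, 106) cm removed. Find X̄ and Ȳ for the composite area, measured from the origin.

X̄ = 83.27 cm, Ȳ = 86.40 cm

plate: A = 170 × 180 = 30600.00, centroid at (85.00, 90.00).
hole: A = −(51 × 49) = -2499.00, centroid at (104.50, 130.50).
ΣA = 28101.00 cm²
ΣAX̄ = (30600.00)(85.00) + (-2499.00)(104.50) = 2339854.50 cm³
ΣAȲ = (30600.00)(90.00) + (-2499.00)(130.50) = 2427880.50 cm³
X̄ = 2339854.50 / 28101.00 = 83.27 cm
Ȳ = 2427880.50 / 28101.00 = 86.40 cm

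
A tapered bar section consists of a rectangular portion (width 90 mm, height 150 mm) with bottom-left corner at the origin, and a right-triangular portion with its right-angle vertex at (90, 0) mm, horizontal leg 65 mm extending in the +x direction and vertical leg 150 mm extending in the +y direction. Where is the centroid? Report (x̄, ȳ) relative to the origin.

x̄ = 62.69 mm, ȳ = 68.37 mm

Part | A | x̄ᵢ | ȳᵢ | A·x̄ᵢ | A·ȳᵢ
rectangular portion | 13500.00 | 45.00 | 75.00 | 607500.00 | 1012500.00
triangular portion | 4875.00 | 111.67 | 50.00 | 544375.00 | 243750.00
Σ | 18375.00 |  |  | 1151875.00 | 1256250.00
x̄ = 1151875.00 / 18375.00 = 62.69 mm
ȳ = 1256250.00 / 18375.00 = 68.37 mm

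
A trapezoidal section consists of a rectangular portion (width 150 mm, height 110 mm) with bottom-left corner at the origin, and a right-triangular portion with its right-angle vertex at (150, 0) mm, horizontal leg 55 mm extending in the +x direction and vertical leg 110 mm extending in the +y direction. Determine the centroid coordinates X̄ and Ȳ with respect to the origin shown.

X̄ = 89.46 mm, Ȳ = 52.16 mm

rectangular portion: A = 150 × 110 = 16500.00, centroid at (75.00, 55.00).
triangular portion: A = ½·55·110 = 3025.00, centroid at (168.33, 36.67).
ΣA = 19525.00 mm²
ΣAX̄ = (16500.00)(75.00) + (3025.00)(168.33) = 1746708.33 mm³
ΣAȲ = (16500.00)(55.00) + (3025.00)(36.67) = 1018416.67 mm³
X̄ = 1746708.33 / 19525.00 = 89.46 mm
Ȳ = 1018416.67 / 19525.00 = 52.16 mm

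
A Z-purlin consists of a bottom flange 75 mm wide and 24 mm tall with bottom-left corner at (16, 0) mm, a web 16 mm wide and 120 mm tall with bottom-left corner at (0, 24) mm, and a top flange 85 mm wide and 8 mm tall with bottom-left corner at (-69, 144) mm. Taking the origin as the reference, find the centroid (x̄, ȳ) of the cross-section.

x̄ = 21.28 mm, ȳ = 64.44 mm

Part | A | x̄ᵢ | ȳᵢ | A·x̄ᵢ | A·ȳᵢ
bottom flange | 1800.00 | 53.50 | 12.00 | 96300.00 | 21600.00
web | 1920.00 | 8.00 | 84.00 | 15360.00 | 161280.00
top flange | 680.00 | -26.50 | 148.00 | -18020.00 | 100640.00
Σ | 4400.00 |  |  | 93640.00 | 283520.00
x̄ = 93640.00 / 4400.00 = 21.28 mm
ȳ = 283520.00 / 4400.00 = 64.44 mm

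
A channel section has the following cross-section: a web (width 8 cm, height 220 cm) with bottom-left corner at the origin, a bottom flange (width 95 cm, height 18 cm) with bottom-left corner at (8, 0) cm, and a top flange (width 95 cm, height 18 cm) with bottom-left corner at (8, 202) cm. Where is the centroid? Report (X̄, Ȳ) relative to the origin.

web: A = 8 × 220 = 1760.00, centroid at (4.00, 110.00).
bottom flange: A = 95 × 18 = 1710.00, centroid at (55.50, 9.00).
top flange: A = 95 × 18 = 1710.00, centroid at (55.50, 211.00).
ΣA = 5180.00 cm²
ΣAX̄ = (1760.00)(4.00) + (1710.00)(55.50) + (1710.00)(55.50) = 196850.00 cm³
ΣAȲ = (1760.00)(110.00) + (1710.00)(9.00) + (1710.00)(211.00) = 569800.00 cm³
X̄ = 196850.00 / 5180.00 = 38.00 cm
Ȳ = 569800.00 / 5180.00 = 110.00 cm

X̄ = 38.00 cm, Ȳ = 110.00 cm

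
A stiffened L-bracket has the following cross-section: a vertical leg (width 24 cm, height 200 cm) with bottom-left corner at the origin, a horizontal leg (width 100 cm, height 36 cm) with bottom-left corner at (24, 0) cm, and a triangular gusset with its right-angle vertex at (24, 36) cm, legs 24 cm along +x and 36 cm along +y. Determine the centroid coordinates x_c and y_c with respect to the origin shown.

Part | A | x̄ᵢ | ȳᵢ | A·x̄ᵢ | A·ȳᵢ
vertical leg | 4800.00 | 12.00 | 100.00 | 57600.00 | 480000.00
horizontal leg | 3600.00 | 74.00 | 18.00 | 266400.00 | 64800.00
gusset | 432.00 | 32.00 | 48.00 | 13824.00 | 20736.00
Σ | 8832.00 |  |  | 337824.00 | 565536.00
x_c = 337824.00 / 8832.00 = 38.25 cm
y_c = 565536.00 / 8832.00 = 64.03 cm

x_c = 38.25 cm, y_c = 64.03 cm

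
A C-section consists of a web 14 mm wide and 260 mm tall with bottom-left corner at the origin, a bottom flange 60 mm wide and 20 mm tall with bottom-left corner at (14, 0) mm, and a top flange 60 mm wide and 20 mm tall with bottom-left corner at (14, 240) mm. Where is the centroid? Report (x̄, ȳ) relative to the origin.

x̄ = 21.70 mm, ȳ = 130.00 mm

web: A = 14 × 260 = 3640.00, centroid at (7.00, 130.00).
bottom flange: A = 60 × 20 = 1200.00, centroid at (44.00, 10.00).
top flange: A = 60 × 20 = 1200.00, centroid at (44.00, 250.00).
ΣA = 6040.00 mm², ΣAx̄ = 131080.00 mm³, ΣAȳ = 785200.00 mm³.
x̄ = 131080.00/6040.00 = 21.70 mm; ȳ = 785200.00/6040.00 = 130.00 mm.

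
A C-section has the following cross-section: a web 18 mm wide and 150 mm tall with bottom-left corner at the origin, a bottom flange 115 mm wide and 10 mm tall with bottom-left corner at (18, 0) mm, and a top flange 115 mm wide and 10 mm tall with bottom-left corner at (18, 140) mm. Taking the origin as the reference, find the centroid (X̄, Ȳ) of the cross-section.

X̄ = 39.59 mm, Ȳ = 75.00 mm

Part | A | x̄ᵢ | ȳᵢ | A·x̄ᵢ | A·ȳᵢ
web | 2700.00 | 9.00 | 75.00 | 24300.00 | 202500.00
bottom flange | 1150.00 | 75.50 | 5.00 | 86825.00 | 5750.00
top flange | 1150.00 | 75.50 | 145.00 | 86825.00 | 166750.00
Σ | 5000.00 |  |  | 197950.00 | 375000.00
X̄ = 197950.00 / 5000.00 = 39.59 mm
Ȳ = 375000.00 / 5000.00 = 75.00 mm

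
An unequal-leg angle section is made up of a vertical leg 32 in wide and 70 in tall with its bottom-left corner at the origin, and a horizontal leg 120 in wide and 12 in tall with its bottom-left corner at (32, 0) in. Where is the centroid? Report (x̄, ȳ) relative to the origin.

x̄ = 45.74 in, ȳ = 23.65 in

Part | A | x̄ᵢ | ȳᵢ | A·x̄ᵢ | A·ȳᵢ
vertical leg | 2240.00 | 16.00 | 35.00 | 35840.00 | 78400.00
horizontal leg | 1440.00 | 92.00 | 6.00 | 132480.00 | 8640.00
Σ | 3680.00 |  |  | 168320.00 | 87040.00
x̄ = 168320.00 / 3680.00 = 45.74 in
ȳ = 87040.00 / 3680.00 = 23.65 in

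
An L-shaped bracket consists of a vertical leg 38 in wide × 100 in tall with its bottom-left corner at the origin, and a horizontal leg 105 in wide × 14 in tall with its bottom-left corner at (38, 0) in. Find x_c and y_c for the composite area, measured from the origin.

x_c = 38.94 in, y_c = 38.01 in

vertical leg: A = 38 × 100 = 3800.00, centroid at (19.00, 50.00).
horizontal leg: A = 105 × 14 = 1470.00, centroid at (90.50, 7.00).
ΣA = 5270.00 in², ΣAx_c = 205235.00 in³, ΣAy_c = 200290.00 in³.
x_c = 205235.00/5270.00 = 38.94 in; y_c = 200290.00/5270.00 = 38.01 in.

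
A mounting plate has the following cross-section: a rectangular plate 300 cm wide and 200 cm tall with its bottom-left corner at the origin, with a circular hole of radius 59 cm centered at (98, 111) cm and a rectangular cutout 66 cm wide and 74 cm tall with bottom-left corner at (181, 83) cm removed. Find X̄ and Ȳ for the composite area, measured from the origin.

plate: A = 300 × 200 = 60000.00, centroid at (150.00, 100.00).
hole 1: A = −π·59² = -10935.88, centroid at (98.00, 111.00).
hole 2: A = −(66 × 74) = -4884.00, centroid at (214.00, 120.00).
ΣA = 44180.12 cm²
ΣAX̄ = (60000.00)(150.00) + (-10935.88)(98.00) + (-4884.00)(214.00) = 6883107.37 cm³
ΣAȲ = (60000.00)(100.00) + (-10935.88)(111.00) + (-4884.00)(120.00) = 4200036.87 cm³
X̄ = 6883107.37 / 44180.12 = 155.80 cm
Ȳ = 4200036.87 / 44180.12 = 95.07 cm

X̄ = 155.80 cm, Ȳ = 95.07 cm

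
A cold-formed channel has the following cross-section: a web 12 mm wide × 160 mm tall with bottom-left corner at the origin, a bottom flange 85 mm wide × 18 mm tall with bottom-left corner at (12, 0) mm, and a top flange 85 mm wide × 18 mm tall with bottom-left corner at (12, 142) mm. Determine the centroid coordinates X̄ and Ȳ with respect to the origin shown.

X̄ = 35.80 mm, Ȳ = 80.00 mm

web: A = 12 × 160 = 1920.00, centroid at (6.00, 80.00).
bottom flange: A = 85 × 18 = 1530.00, centroid at (54.50, 9.00).
top flange: A = 85 × 18 = 1530.00, centroid at (54.50, 151.00).
ΣA = 4980.00 mm², ΣAX̄ = 178290.00 mm³, ΣAȲ = 398400.00 mm³.
X̄ = 178290.00/4980.00 = 35.80 mm; Ȳ = 398400.00/4980.00 = 80.00 mm.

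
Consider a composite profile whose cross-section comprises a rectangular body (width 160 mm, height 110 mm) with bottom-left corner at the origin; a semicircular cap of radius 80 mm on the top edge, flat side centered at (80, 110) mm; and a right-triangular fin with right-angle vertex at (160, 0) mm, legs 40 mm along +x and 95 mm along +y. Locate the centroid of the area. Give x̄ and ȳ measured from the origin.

x̄ = 86.00 mm, ȳ = 83.76 mm

rectangular body: A = 160 × 110 = 17600.00, centroid at (80.00, 55.00).
semicircular top: A = ½π·80² = 10053.10, centroid at (80.00, 143.95).
triangular fin: A = ½·40·95 = 1900.00, centroid at (173.33, 31.67).
ΣA = 29553.10 mm²
ΣAx̄ = (17600.00)(80.00) + (10053.10)(80.00) + (1900.00)(173.33) = 2541581.05 mm³
ΣAȳ = (17600.00)(55.00) + (10053.10)(143.95) + (1900.00)(31.67) = 2475340.61 mm³
x̄ = 2541581.05 / 29553.10 = 86.00 mm
ȳ = 2475340.61 / 29553.10 = 83.76 mm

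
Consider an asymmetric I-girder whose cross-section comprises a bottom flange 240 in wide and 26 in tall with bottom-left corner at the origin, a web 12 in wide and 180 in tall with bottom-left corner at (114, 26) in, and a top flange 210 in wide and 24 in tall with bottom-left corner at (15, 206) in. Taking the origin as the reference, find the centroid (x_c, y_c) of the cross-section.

x_c = 120.00 in, y_c = 106.43 in

bottom flange: A = 240 × 26 = 6240.00, centroid at (120.00, 13.00).
web: A = 12 × 180 = 2160.00, centroid at (120.00, 116.00).
top flange: A = 210 × 24 = 5040.00, centroid at (120.00, 218.00).
ΣA = 13440.00 in²
ΣAx_c = (6240.00)(120.00) + (2160.00)(120.00) + (5040.00)(120.00) = 1612800.00 in³
ΣAy_c = (6240.00)(13.00) + (2160.00)(116.00) + (5040.00)(218.00) = 1430400.00 in³
x_c = 1612800.00 / 13440.00 = 120.00 in
y_c = 1430400.00 / 13440.00 = 106.43 in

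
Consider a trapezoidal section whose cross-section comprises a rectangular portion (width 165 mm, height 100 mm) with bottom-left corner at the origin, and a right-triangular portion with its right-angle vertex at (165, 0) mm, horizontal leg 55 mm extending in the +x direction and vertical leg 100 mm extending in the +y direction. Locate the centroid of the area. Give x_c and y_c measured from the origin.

x_c = 96.90 mm, y_c = 47.62 mm

Part | A | x̄ᵢ | ȳᵢ | A·x̄ᵢ | A·ȳᵢ
rectangular portion | 16500.00 | 82.50 | 50.00 | 1361250.00 | 825000.00
triangular portion | 2750.00 | 183.33 | 33.33 | 504166.67 | 91666.67
Σ | 19250.00 |  |  | 1865416.67 | 916666.67
x_c = 1865416.67 / 19250.00 = 96.90 mm
y_c = 916666.67 / 19250.00 = 47.62 mm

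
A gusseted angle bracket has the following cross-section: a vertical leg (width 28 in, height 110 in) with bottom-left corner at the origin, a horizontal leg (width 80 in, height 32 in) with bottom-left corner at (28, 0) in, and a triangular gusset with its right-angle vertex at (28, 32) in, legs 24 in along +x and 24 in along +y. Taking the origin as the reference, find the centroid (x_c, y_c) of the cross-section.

vertical leg: A = 28 × 110 = 3080.00, centroid at (14.00, 55.00).
horizontal leg: A = 80 × 32 = 2560.00, centroid at (68.00, 16.00).
gusset: A = ½·24·24 = 288.00, centroid at (36.00, 40.00).
ΣA = 5928.00 in²
ΣAx_c = (3080.00)(14.00) + (2560.00)(68.00) + (288.00)(36.00) = 227568.00 in³
ΣAy_c = (3080.00)(55.00) + (2560.00)(16.00) + (288.00)(40.00) = 221880.00 in³
x_c = 227568.00 / 5928.00 = 38.39 in
y_c = 221880.00 / 5928.00 = 37.43 in

x_c = 38.39 in, y_c = 37.43 in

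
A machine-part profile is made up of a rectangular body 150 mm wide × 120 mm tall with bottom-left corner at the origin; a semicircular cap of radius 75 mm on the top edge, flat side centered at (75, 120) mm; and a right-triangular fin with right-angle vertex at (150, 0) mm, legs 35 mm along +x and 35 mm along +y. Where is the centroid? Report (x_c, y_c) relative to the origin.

x_c = 76.93 mm, y_c = 88.48 mm

rectangular body: A = 150 × 120 = 18000.00, centroid at (75.00, 60.00).
semicircular top: A = ½π·75² = 8835.73, centroid at (75.00, 151.83).
triangular fin: A = ½·35·35 = 612.50, centroid at (161.67, 11.67).
ΣA = 27448.23 mm²
ΣAx_c = (18000.00)(75.00) + (8835.73)(75.00) + (612.50)(161.67) = 2111700.53 mm³
ΣAy_c = (18000.00)(60.00) + (8835.73)(151.83) + (612.50)(11.67) = 2428683.35 mm³
x_c = 2111700.53 / 27448.23 = 76.93 mm
y_c = 2428683.35 / 27448.23 = 88.48 mm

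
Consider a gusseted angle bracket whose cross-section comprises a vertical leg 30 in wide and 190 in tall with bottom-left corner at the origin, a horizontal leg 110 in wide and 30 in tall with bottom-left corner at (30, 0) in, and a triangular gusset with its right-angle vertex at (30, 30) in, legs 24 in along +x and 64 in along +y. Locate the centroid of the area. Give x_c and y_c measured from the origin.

x_c = 40.46 in, y_c = 64.54 in

vertical leg: A = 30 × 190 = 5700.00, centroid at (15.00, 95.00).
horizontal leg: A = 110 × 30 = 3300.00, centroid at (85.00, 15.00).
gusset: A = ½·24·64 = 768.00, centroid at (38.00, 51.33).
ΣA = 9768.00 in²
ΣAx_c = (5700.00)(15.00) + (3300.00)(85.00) + (768.00)(38.00) = 395184.00 in³
ΣAy_c = (5700.00)(95.00) + (3300.00)(15.00) + (768.00)(51.33) = 630424.00 in³
x_c = 395184.00 / 9768.00 = 40.46 in
y_c = 630424.00 / 9768.00 = 64.54 in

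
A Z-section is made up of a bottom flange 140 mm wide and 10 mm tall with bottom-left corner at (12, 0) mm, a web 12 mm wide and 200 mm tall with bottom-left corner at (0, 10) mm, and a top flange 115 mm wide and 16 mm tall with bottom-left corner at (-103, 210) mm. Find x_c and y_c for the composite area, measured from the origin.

x_c = 8.06 mm, y_c = 119.17 mm

Part | A | x̄ᵢ | ȳᵢ | A·x̄ᵢ | A·ȳᵢ
bottom flange | 1400.00 | 82.00 | 5.00 | 114800.00 | 7000.00
web | 2400.00 | 6.00 | 110.00 | 14400.00 | 264000.00
top flange | 1840.00 | -45.50 | 218.00 | -83720.00 | 401120.00
Σ | 5640.00 |  |  | 45480.00 | 672120.00
x_c = 45480.00 / 5640.00 = 8.06 mm
y_c = 672120.00 / 5640.00 = 119.17 mm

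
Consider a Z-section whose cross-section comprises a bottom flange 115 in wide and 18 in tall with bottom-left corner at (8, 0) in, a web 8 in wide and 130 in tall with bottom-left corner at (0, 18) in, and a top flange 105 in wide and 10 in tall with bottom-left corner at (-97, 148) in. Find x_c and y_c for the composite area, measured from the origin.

x_c = 22.36 in, y_c = 63.85 in

bottom flange: A = 115 × 18 = 2070.00, centroid at (65.50, 9.00).
web: A = 8 × 130 = 1040.00, centroid at (4.00, 83.00).
top flange: A = 105 × 10 = 1050.00, centroid at (-44.50, 153.00).
ΣA = 4160.00 in²
ΣAx_c = (2070.00)(65.50) + (1040.00)(4.00) + (1050.00)(-44.50) = 93020.00 in³
ΣAy_c = (2070.00)(9.00) + (1040.00)(83.00) + (1050.00)(153.00) = 265600.00 in³
x_c = 93020.00 / 4160.00 = 22.36 in
y_c = 265600.00 / 4160.00 = 63.85 in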